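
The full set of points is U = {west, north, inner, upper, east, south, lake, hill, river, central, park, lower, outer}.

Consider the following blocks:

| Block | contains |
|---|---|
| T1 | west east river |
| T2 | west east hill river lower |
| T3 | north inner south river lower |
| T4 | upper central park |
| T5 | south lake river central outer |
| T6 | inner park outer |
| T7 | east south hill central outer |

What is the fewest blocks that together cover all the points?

T2 and T3 and T4 and T5 together: T2 ∪ T3 ∪ T4 ∪ T5 = {west, north, inner, upper, east, south, lake, hill, river, central, park, lower, outer} — every point is covered.
No 3 of the 7 blocks cover everything (all 35 combinations miss at least one point), so 4 is optimal.

4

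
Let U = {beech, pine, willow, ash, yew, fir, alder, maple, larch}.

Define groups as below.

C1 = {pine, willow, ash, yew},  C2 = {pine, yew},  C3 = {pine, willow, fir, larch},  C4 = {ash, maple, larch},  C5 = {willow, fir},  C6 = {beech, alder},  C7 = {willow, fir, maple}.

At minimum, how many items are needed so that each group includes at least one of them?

4

Take H = {pine, willow, alder, larch}. Each listed group contains at least one of these, so H is a hitting set of size 4.
The groups C2, C4, C5, C6 are pairwise disjoint, so any hitting set needs a separate item for each — at least 4. Hence 4 is optimal.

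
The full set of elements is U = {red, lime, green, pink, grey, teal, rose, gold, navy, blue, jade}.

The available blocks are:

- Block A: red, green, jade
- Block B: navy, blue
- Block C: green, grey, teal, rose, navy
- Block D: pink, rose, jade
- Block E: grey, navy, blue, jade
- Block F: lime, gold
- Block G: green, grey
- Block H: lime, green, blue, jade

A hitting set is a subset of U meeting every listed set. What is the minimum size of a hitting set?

4

T = {grey, gold, blue, jade} meets every block (each contains at least one member of T), and |T| = 4.
The blocks B, D, F, G are pairwise disjoint, so any hitting set needs a separate element for each — at least 4. Hence 4 is optimal.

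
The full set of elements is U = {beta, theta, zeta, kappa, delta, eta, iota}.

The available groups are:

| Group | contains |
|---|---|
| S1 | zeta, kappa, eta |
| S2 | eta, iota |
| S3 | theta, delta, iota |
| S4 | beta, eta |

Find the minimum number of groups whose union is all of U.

3

S1 and S3 and S4 together: S1 ∪ S3 ∪ S4 = {beta, theta, zeta, kappa, delta, eta, iota} — every element is covered.
Each group has at most 3 elements, and 2·3 = 6 < 7 — so at least 3 groups are needed, and 3 is optimal.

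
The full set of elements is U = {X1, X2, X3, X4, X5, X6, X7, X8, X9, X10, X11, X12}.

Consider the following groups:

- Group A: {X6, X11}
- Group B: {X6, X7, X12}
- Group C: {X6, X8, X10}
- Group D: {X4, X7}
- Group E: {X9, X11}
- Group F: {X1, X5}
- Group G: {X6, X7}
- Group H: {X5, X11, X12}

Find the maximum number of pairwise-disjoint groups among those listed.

4

C, D, E, F are pairwise disjoint (C={X6,X8,X10}; D={X4,X7}; E={X9,X11}; F={X1,X5}).
Every remaining group overlaps one of these, and no 5 of the listed groups are pairwise disjoint, so 4 is the maximum.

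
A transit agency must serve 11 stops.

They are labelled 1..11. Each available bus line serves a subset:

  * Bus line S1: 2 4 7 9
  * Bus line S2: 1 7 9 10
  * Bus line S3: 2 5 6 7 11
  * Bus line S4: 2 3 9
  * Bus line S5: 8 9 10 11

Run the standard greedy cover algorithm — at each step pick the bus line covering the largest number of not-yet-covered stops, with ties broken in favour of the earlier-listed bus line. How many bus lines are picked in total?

Greedy: pick S3 (covers 5 new) → pick S2 (covers 3 new) → pick S1 (covers 1 new) → pick S4 (covers 1 new) → pick S5 (covers 1 new). Total picks: 5.

5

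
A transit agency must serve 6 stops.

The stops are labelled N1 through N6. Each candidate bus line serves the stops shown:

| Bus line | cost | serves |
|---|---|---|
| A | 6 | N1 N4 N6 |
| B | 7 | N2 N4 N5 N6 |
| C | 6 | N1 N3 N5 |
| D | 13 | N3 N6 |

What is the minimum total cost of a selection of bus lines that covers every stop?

B, C together cover every stop (B ∪ C = {N1, N2, N3, N4, N5, N6}); total cost 7 + 6 = 13.
No covering selection has total cost below 13.

13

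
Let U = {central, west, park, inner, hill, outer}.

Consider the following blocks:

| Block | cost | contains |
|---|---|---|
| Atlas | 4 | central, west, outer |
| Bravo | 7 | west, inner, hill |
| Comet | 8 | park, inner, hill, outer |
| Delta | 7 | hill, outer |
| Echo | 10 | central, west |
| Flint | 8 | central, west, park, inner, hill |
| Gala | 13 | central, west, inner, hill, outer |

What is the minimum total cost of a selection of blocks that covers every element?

12

Atlas, Flint together cover every element (Atlas ∪ Flint = {central, west, park, inner, hill, outer}); total cost 4 + 8 = 12.
No covering selection has total cost below 12.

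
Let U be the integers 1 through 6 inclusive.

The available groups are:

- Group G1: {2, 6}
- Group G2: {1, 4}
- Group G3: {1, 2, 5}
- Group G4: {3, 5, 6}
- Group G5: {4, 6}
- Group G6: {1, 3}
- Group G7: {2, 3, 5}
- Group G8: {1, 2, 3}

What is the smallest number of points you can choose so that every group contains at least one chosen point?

H = {2, 3, 4} meets every group (each contains at least one member of H), and |H| = 3.
No choice of 2 points meets every group, so 3 is the minimum.

3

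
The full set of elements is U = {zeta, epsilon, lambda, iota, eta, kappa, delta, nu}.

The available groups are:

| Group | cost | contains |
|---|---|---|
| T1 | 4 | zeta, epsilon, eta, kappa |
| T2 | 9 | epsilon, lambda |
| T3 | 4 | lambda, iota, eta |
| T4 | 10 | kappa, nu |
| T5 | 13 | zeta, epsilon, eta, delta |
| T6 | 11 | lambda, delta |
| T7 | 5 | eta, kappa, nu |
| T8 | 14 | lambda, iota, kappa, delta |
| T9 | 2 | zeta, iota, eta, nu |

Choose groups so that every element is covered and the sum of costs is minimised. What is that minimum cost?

T1, T6, T9 together cover every element (T1 ∪ T6 ∪ T9 = {zeta, epsilon, lambda, iota, eta, kappa, delta, nu}); total cost 4 + 11 + 2 = 17.
The greedy pick T9, T1, T3, T6 costs 21; no covering selection beats 17.

17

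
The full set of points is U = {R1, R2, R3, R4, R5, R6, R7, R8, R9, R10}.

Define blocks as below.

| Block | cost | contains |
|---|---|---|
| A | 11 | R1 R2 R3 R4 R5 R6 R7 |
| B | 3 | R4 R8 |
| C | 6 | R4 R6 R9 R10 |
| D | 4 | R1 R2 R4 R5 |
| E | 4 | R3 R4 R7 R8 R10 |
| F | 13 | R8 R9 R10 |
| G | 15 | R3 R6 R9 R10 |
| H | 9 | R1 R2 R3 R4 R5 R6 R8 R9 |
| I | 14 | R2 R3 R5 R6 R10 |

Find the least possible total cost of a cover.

E, H together cover every point (E ∪ H = {R1, R2, R3, R4, R5, R6, R7, R8, R9, R10}); total cost 4 + 9 = 13.
The greedy pick E, D, C costs 14; no covering selection beats 13.

13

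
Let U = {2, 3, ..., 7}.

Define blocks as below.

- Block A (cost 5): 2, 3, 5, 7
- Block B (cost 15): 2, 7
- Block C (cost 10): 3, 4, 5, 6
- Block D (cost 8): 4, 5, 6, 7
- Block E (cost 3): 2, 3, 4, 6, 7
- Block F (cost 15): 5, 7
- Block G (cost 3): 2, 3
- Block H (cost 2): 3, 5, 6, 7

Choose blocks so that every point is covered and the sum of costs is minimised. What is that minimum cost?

5

E, H together cover every point (E ∪ H = {2, 3, 4, 5, 6, 7}); total cost 3 + 2 = 5.
No covering selection has total cost below 5.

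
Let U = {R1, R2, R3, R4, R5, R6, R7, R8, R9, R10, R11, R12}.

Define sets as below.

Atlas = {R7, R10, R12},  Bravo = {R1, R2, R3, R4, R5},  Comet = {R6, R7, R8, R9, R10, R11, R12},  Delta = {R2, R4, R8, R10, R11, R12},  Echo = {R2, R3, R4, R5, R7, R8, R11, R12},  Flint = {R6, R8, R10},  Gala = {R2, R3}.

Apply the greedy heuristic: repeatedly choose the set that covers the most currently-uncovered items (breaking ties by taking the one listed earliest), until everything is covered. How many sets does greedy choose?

3

Greedy: pick Echo (covers 8 new) → pick Comet (covers 3 new) → pick Bravo (covers 1 new). Total picks: 3.
(The true minimum cover uses only 2 sets, so greedy is not optimal here.)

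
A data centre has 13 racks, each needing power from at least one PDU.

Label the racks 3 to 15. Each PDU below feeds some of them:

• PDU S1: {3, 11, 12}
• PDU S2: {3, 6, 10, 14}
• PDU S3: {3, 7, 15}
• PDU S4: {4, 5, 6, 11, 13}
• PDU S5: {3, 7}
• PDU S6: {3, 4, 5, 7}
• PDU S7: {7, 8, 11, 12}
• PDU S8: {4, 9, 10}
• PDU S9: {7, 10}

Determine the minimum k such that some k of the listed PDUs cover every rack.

S2 and S3 and S4 and S7 and S8 together: S2 ∪ S3 ∪ S4 ∪ S7 ∪ S8 = {3, 4, 5, 6, 7, 8, 9, 10, 11, 12, 13, 14, 15} — every rack is covered.
No 4 of the 9 PDUs cover everything (all 126 combinations miss at least one rack), so 5 is optimal.

5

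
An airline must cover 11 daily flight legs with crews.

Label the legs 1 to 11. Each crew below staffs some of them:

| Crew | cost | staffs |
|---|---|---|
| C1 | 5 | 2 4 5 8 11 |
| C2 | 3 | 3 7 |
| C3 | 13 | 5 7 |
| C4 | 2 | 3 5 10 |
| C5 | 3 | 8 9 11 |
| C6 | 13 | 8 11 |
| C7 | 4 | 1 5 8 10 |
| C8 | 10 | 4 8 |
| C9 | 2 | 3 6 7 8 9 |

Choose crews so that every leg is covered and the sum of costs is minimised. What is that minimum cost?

C1, C7, C9 together cover every leg (C1 ∪ C7 ∪ C9 = {1, 2, 3, 4, 5, 6, 7, 8, 9, 10, 11}); total cost 5 + 4 + 2 = 11.
The greedy pick C9, C4, C1, C7 costs 13; no covering selection beats 11.

11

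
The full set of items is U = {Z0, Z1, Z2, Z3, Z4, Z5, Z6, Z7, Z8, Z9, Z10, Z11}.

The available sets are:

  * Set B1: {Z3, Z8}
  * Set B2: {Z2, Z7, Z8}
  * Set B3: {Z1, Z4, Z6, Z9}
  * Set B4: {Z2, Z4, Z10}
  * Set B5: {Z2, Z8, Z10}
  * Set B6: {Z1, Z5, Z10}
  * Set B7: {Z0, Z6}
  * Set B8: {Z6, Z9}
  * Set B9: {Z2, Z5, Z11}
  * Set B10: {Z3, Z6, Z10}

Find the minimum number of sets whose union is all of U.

B2 and B3 and B7 and B9 and B10 together: B2 ∪ B3 ∪ B7 ∪ B9 ∪ B10 = {Z0, Z1, Z2, Z3, Z4, Z5, Z6, Z7, Z8, Z9, Z10, Z11} — every item is covered.
Only B7 contains Z0, so B7 is forced; the remaining 10 items need at least 4 more sets (each remaining set adds at most 3) — so at least 5 sets are needed, and 5 is optimal.

5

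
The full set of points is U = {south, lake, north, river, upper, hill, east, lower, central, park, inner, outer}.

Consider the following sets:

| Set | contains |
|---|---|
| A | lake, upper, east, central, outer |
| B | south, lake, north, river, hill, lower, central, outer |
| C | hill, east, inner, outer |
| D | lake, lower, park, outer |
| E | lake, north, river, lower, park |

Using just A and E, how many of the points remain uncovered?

3

Union of A, E = {lake, north, river, upper, east, lower, central, park, outer}.
Not covered: south, hill, inner — 3 points.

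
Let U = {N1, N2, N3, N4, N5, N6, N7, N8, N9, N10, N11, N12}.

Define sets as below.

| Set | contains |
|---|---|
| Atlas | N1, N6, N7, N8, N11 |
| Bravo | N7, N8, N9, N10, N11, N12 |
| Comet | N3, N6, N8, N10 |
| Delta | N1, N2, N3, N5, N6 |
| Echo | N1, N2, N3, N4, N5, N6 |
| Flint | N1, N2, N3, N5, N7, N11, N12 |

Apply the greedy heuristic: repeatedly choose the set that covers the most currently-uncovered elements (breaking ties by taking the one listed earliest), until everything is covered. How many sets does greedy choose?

Greedy: pick Flint (covers 7 new) → pick Bravo (covers 3 new) → pick Echo (covers 2 new). Total picks: 3.
(The true minimum cover uses only 2 sets, so greedy is not optimal here.)

3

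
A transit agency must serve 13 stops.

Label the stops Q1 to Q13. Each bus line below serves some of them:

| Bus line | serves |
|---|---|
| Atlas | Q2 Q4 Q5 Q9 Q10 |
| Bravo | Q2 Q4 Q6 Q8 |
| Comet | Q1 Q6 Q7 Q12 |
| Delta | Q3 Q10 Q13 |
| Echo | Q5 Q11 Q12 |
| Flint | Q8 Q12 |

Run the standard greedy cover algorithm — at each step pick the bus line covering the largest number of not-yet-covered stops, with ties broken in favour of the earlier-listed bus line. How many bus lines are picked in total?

Greedy: pick Atlas (covers 5 new) → pick Comet (covers 4 new) → pick Delta (covers 2 new) → pick Bravo (covers 1 new) → pick Echo (covers 1 new). Total picks: 5.

5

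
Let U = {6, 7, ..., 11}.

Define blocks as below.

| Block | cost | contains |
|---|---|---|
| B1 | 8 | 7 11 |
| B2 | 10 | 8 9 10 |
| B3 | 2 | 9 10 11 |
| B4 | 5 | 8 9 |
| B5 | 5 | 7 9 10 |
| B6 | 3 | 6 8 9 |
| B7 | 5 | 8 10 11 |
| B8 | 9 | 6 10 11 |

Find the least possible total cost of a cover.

B3, B5, B6 together cover every point (B3 ∪ B5 ∪ B6 = {6, 7, 8, 9, 10, 11}); total cost 2 + 5 + 3 = 10.
No covering selection has total cost below 10.

10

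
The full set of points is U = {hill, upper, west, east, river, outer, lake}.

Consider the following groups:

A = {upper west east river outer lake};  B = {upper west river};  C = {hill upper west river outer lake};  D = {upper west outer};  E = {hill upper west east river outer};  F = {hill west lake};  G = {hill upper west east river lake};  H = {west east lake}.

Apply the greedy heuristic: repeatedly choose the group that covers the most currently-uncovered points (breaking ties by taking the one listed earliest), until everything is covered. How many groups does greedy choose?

2

Greedy: pick A (covers 6 new) → pick C (covers 1 new). Total picks: 2.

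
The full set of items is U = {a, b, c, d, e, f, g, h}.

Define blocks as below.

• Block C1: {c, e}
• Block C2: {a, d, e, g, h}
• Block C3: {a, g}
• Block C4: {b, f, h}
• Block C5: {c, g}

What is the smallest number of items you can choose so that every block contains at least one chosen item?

3

The 3 items {a, c, h} hit every block.
The blocks C1, C3, C4 are pairwise disjoint, so any hitting set needs a separate item for each — at least 3. Hence 3 is optimal.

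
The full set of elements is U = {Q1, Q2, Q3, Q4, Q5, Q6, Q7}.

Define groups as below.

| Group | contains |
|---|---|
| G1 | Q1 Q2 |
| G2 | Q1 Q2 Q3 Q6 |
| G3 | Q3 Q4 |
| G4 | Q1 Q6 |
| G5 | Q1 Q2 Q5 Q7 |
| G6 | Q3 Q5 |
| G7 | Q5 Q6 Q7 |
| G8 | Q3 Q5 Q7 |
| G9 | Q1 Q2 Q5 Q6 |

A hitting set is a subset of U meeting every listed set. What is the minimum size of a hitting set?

Take H = {Q1, Q3, Q6}. Each listed group contains at least one of these, so H is a hitting set of size 3.
The groups G1, G3, G7 are pairwise disjoint, so any hitting set needs a separate element for each — at least 3. Hence 3 is optimal.

3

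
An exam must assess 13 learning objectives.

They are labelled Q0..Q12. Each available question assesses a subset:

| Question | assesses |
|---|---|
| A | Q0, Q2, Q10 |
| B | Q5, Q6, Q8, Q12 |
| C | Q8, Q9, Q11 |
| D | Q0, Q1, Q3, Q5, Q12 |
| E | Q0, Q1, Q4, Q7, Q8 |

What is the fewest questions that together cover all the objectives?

5

Take {A, B, C, D, E}. Their union is {Q0, Q1, Q2, Q3, Q4, Q5, Q6, Q7, Q8, Q9, Q10, Q11, Q12}, which is all 13 objectives.
No 4 of the 5 questions cover everything (all 5 combinations miss at least one objective), so 5 is optimal.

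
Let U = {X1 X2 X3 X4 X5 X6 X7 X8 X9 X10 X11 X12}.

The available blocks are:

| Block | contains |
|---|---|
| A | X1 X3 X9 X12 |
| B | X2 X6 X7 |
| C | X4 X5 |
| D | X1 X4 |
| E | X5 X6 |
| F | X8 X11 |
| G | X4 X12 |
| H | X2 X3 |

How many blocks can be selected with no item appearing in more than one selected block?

4

D, E, F, H are pairwise disjoint (D={X1,X4}; E={X5,X6}; F={X8,X11}; H={X2,X3}).
Every remaining block overlaps one of these, and no 5 of the listed blocks are pairwise disjoint, so 4 is the maximum.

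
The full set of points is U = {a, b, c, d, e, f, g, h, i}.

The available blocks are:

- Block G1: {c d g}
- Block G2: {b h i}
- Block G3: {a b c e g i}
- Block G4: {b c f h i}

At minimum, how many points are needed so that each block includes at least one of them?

2

T = {d, i} meets every block (each contains at least one member of T), and |T| = 2.
The blocks G1, G2 are pairwise disjoint, so any hitting set needs a separate point for each — at least 2. Hence 2 is optimal.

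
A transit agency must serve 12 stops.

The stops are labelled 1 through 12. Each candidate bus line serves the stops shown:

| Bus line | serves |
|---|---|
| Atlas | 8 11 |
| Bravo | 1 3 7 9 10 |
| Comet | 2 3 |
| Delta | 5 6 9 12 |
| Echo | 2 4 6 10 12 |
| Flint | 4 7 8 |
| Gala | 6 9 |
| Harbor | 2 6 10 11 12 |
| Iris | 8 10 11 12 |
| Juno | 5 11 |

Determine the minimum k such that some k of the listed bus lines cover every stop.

4

Bravo and Delta and Echo and Iris together: Bravo ∪ Delta ∪ Echo ∪ Iris = {1, 2, 3, 4, 5, 6, 7, 8, 9, 10, 11, 12} — every stop is covered.
No 3 of the 10 bus lines cover everything (all 120 combinations miss at least one stop), so 4 is optimal.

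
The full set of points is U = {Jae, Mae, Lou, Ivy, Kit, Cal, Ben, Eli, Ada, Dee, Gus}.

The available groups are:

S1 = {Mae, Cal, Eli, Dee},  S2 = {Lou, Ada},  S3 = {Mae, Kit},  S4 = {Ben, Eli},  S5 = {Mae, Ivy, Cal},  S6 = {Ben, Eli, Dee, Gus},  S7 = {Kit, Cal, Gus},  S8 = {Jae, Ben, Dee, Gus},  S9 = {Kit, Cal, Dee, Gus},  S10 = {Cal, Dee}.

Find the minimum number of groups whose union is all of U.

S1 and S2 and S5 and S8 and S9 together: S1 ∪ S2 ∪ S5 ∪ S8 ∪ S9 = {Jae, Mae, Lou, Ivy, Kit, Cal, Ben, Eli, Ada, Dee, Gus} — every point is covered.
No 4 of the 10 groups cover everything (all 210 combinations miss at least one point), so 5 is optimal.

5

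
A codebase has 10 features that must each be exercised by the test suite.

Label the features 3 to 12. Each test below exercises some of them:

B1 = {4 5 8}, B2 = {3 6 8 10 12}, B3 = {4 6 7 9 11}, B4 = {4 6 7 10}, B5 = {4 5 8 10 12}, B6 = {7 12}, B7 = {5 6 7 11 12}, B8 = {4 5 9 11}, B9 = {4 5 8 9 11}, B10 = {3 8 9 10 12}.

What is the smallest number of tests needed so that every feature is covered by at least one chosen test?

B3 and B7 and B10 together: B3 ∪ B7 ∪ B10 = {3, 4, 5, 6, 7, 8, 9, 10, 11, 12} — every feature is covered.
No 2 of the 10 tests cover everything (all 45 combinations miss at least one feature), so 3 is optimal.

3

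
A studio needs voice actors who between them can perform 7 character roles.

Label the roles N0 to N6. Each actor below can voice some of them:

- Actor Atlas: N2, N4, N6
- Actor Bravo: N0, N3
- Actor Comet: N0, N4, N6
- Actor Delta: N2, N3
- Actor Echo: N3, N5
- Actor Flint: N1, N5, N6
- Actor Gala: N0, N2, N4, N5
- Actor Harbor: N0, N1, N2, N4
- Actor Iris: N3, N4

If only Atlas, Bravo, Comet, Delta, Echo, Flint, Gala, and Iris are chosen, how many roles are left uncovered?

0

Union of Atlas, Bravo, Comet, Delta, Echo, Flint, Gala, Iris = {N0, N1, N2, N3, N4, N5, N6} — that's every role, so 0 are uncovered.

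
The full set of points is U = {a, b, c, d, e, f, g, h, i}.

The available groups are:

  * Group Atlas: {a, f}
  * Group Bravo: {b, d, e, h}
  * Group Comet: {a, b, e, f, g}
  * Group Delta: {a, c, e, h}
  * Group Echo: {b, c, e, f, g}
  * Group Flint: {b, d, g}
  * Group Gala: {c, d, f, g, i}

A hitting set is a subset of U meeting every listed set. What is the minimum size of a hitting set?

3

The 3 points {a, d, f} hit every group.
No choice of 2 points meets every group, so 3 is the minimum.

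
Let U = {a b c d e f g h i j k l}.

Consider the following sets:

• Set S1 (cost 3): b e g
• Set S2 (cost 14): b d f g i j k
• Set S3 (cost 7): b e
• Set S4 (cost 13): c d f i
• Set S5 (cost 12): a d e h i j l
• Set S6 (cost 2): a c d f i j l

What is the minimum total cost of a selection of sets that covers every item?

28

S2, S5, S6 together cover every item (S2 ∪ S5 ∪ S6 = {a, b, c, d, e, f, g, h, i, j, k, l}); total cost 14 + 12 + 2 = 28.
The greedy pick S6, S1, S5, S2 costs 31; no covering selection beats 28.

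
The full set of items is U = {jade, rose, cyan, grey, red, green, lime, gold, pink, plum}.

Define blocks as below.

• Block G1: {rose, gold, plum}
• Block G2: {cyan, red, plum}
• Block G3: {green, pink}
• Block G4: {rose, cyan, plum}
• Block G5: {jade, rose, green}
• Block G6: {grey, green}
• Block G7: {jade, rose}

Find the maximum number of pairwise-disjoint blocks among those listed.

3

G2, G6, G7 are pairwise disjoint (G2={cyan,red,plum}; G6={grey,green}; G7={jade,rose}).
Every remaining block overlaps one of these, and no 4 of the listed blocks are pairwise disjoint, so 3 is the maximum.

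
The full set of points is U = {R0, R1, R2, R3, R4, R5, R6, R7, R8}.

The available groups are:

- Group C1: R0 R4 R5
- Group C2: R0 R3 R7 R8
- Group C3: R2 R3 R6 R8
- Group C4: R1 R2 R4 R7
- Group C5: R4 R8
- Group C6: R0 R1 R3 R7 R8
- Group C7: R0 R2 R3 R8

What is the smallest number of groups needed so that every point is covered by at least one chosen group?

C1 and C3 and C4 together: C1 ∪ C3 ∪ C4 = {R0, R1, R2, R3, R4, R5, R6, R7, R8} — every point is covered.
Only C1 contains R5, so C1 is forced; the remaining 6 points need at least 2 more groups (each remaining group adds at most 4) — so at least 3 groups are needed, and 3 is optimal.

3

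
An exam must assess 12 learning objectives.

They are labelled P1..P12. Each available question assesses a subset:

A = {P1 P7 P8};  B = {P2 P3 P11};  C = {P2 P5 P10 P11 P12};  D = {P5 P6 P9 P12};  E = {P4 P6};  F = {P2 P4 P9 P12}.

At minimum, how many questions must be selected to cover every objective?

Take {A, B, C, D, E}. Their union is {P1, P2, P3, P4, P5, P6, P7, P8, P9, P10, P11, P12}, which is all 12 objectives.
No 4 of the 6 questions cover everything (all 15 combinations miss at least one objective), so 5 is optimal.

5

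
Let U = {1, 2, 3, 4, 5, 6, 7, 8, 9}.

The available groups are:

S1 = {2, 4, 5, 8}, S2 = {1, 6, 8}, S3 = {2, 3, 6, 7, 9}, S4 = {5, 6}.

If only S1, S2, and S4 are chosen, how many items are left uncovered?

Union of S1, S2, S4 = {1, 2, 4, 5, 6, 8}.
Not covered: 3, 7, 9 — 3 items.

3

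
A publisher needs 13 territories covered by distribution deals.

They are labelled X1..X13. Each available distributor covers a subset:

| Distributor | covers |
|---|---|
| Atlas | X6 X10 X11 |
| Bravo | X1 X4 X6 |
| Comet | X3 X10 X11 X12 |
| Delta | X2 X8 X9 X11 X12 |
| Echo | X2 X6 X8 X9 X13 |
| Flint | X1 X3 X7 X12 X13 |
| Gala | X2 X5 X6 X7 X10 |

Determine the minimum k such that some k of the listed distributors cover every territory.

Take {Bravo, Comet, Echo, Gala}. Their union is {X1, X2, X3, X4, X5, X6, X7, X8, X9, X10, X11, X12, X13}, which is all 13 territories.
No 3 of the 7 distributors cover everything (all 35 combinations miss at least one territory), so 4 is optimal.

4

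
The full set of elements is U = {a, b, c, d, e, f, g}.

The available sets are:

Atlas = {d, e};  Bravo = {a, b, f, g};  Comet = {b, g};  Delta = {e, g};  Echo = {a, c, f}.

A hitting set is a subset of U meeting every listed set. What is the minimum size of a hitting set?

H = {a, d, g} meets every set (each contains at least one member of H), and |H| = 3.
The sets Atlas, Comet, Echo are pairwise disjoint, so any hitting set needs a separate element for each — at least 3. Hence 3 is optimal.

3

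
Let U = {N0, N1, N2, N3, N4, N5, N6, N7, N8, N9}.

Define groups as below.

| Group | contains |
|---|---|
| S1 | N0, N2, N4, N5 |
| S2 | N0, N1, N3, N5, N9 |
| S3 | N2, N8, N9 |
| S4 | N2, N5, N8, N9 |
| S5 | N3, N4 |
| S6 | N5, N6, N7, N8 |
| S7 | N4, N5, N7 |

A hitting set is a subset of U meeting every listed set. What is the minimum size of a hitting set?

The 3 items {N4, N8, N9} hit every group.
No choice of 2 items meets every group, so 3 is the minimum.

3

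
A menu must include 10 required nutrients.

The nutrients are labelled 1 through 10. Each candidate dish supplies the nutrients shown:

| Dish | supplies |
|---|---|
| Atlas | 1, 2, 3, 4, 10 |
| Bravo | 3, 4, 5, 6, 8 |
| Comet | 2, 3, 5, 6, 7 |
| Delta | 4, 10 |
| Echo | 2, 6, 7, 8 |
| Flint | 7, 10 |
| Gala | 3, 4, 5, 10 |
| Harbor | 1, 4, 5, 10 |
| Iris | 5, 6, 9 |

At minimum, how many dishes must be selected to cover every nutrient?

3

Atlas and Echo and Iris together: Atlas ∪ Echo ∪ Iris = {1, 2, 3, 4, 5, 6, 7, 8, 9, 10} — every nutrient is covered.
Only Iris contains 9, so Iris is forced; the remaining 7 nutrients need at least 2 more dishes (each remaining dish adds at most 5) — so at least 3 dishes are needed, and 3 is optimal.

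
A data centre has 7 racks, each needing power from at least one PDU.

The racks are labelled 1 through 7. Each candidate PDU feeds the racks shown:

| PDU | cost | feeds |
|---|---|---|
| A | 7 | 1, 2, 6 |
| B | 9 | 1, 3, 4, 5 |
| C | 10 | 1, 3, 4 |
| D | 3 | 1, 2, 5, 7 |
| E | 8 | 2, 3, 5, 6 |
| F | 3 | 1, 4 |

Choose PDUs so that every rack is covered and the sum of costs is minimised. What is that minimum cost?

14

D, E, F together cover every rack (D ∪ E ∪ F = {1, 2, 3, 4, 5, 6, 7}); total cost 3 + 8 + 3 = 14.
No covering selection has total cost below 14.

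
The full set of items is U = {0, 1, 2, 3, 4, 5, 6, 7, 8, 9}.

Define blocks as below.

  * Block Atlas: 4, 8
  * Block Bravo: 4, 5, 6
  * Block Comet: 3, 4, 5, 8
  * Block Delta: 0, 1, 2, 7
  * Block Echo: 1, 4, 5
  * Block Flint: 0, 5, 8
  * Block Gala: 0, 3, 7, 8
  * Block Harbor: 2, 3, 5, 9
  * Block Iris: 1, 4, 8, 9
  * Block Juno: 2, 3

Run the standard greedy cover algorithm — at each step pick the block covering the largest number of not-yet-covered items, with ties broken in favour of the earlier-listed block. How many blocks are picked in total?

4

Greedy: pick Comet (covers 4 new) → pick Delta (covers 4 new) → pick Bravo (covers 1 new) → pick Harbor (covers 1 new). Total picks: 4.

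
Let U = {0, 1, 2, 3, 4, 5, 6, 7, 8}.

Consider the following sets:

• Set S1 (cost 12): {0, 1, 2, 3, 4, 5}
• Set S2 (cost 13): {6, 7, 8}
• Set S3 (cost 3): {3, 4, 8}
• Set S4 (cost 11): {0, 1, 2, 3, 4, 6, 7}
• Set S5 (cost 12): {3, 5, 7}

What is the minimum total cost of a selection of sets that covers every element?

S1, S2 together cover every element (S1 ∪ S2 = {0, 1, 2, 3, 4, 5, 6, 7, 8}); total cost 12 + 13 = 25.
The greedy pick S3, S4, S1 costs 26; no covering selection beats 25.

25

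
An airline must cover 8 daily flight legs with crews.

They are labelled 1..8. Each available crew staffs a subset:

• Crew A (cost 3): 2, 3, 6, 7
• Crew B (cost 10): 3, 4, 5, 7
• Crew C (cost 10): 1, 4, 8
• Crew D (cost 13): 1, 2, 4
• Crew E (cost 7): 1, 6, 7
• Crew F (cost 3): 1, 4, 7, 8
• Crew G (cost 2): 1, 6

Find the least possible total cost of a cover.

A, B, F together cover every leg (A ∪ B ∪ F = {1, 2, 3, 4, 5, 6, 7, 8}); total cost 3 + 10 + 3 = 16.
No covering selection has total cost below 16.

16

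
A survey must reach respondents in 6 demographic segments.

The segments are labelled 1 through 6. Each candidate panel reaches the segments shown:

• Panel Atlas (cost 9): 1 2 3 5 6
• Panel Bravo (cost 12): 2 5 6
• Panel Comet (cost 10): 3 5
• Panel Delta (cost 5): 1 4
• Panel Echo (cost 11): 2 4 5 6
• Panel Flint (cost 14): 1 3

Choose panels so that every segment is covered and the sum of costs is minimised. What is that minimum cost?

Atlas, Delta together cover every segment (Atlas ∪ Delta = {1, 2, 3, 4, 5, 6}); total cost 9 + 5 = 14.
No covering selection has total cost below 14.

14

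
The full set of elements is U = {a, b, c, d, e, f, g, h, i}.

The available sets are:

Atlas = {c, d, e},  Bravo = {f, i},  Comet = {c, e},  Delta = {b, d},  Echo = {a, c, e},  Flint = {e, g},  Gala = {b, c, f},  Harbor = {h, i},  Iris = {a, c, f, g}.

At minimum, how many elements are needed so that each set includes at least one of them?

The 4 elements {b, c, g, i} hit every set.
No choice of 3 elements meets every set, so 4 is the minimum.

4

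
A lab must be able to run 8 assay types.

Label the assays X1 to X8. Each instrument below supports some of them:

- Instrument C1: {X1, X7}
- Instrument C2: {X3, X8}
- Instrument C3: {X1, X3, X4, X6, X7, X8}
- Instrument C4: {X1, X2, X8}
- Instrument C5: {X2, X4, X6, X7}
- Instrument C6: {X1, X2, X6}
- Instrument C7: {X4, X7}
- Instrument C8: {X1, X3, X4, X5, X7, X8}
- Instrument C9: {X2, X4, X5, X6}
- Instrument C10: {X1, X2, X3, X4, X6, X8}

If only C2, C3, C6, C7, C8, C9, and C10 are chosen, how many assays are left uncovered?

Union of C2, C3, C6, C7, C8, C9, C10 = {X1, X2, X3, X4, X5, X6, X7, X8} — that's every assay, so 0 are uncovered.

0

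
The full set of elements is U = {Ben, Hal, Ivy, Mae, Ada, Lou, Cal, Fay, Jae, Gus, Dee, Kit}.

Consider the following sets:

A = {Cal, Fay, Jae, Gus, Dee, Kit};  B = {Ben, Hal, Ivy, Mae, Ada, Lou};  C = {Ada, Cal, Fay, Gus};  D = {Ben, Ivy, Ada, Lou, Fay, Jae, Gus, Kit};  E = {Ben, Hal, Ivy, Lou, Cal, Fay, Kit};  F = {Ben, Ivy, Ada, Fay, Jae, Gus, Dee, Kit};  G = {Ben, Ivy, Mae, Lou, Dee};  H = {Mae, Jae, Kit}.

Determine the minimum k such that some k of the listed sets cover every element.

2

A and B together: A ∪ B = {Ben, Hal, Ivy, Mae, Ada, Lou, Cal, Fay, Jae, Gus, Dee, Kit} — every element is covered.
No single set has all 12 elements (the largest, D, has 8), so 2 is optimal.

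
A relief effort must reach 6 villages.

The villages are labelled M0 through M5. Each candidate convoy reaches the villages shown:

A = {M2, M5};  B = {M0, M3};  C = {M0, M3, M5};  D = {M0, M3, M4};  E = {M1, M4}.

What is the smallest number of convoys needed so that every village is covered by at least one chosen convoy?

Take {A, B, E}. Their union is {M0, M1, M2, M3, M4, M5}, which is all 6 villages.
Only E contains M1, so E is forced; the remaining 4 villages need at least 2 more convoys (each remaining convoy adds at most 3) — so at least 3 convoys are needed, and 3 is optimal.

3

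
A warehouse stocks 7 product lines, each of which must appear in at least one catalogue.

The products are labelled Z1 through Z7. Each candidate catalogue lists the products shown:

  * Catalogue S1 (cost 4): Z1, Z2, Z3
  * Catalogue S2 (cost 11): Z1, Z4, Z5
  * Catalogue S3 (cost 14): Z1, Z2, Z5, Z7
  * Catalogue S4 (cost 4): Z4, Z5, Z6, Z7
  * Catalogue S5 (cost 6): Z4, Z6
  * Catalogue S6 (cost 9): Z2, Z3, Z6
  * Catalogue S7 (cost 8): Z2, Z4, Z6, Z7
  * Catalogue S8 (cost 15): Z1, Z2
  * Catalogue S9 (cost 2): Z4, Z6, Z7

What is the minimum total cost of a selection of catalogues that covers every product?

S1, S4 together cover every product (S1 ∪ S4 = {Z1, Z2, Z3, Z4, Z5, Z6, Z7}); total cost 4 + 4 = 8.
The greedy pick S9, S1, S4 costs 10; no covering selection beats 8.

8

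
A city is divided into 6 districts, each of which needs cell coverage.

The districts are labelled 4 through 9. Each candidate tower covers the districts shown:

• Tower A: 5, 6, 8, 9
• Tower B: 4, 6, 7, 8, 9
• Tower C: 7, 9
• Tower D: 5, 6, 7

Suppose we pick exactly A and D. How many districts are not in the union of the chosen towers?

1

Union of A, D = {5, 6, 7, 8, 9}.
Not covered: 4 — 1 district.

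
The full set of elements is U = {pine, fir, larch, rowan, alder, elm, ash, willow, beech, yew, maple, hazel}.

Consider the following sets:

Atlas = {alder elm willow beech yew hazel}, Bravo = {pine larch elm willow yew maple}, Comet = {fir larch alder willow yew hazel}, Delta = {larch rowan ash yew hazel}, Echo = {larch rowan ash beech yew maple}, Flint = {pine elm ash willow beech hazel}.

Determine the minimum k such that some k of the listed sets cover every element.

3

Comet, Echo, and Flint cover everything between them: the union {pine, fir, larch, rowan, alder, elm, ash, willow, beech, yew, maple, hazel} is all of U.
Only Comet contains fir, so Comet is forced; the remaining 6 elements need at least 2 more sets (each remaining set adds at most 4) — so at least 3 sets are needed, and 3 is optimal.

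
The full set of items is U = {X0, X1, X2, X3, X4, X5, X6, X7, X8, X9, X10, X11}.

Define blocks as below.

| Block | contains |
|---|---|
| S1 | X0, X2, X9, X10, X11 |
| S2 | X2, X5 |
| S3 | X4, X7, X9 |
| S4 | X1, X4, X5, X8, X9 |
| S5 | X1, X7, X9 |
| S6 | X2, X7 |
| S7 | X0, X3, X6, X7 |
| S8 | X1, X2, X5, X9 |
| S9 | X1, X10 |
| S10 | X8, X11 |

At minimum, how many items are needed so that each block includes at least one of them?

H = {X1, X2, X7, X11} meets every block (each contains at least one member of H), and |H| = 4.
The blocks S2, S7, S9, S10 are pairwise disjoint, so any hitting set needs a separate item for each — at least 4. Hence 4 is optimal.

4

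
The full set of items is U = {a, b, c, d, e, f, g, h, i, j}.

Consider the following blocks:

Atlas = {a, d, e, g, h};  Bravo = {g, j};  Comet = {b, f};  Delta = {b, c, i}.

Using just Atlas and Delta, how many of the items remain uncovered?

2

Union of Atlas, Delta = {a, b, c, d, e, g, h, i}.
Not covered: f, j — 2 items.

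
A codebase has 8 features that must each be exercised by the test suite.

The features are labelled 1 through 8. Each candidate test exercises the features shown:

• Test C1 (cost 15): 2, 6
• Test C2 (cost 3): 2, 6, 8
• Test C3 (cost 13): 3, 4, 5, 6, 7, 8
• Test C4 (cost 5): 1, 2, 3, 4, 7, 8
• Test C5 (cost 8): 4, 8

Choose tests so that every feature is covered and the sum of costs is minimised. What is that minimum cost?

18

C3, C4 together cover every feature (C3 ∪ C4 = {1, 2, 3, 4, 5, 6, 7, 8}); total cost 13 + 5 = 18.
The greedy pick C4, C2, C3 costs 21; no covering selection beats 18.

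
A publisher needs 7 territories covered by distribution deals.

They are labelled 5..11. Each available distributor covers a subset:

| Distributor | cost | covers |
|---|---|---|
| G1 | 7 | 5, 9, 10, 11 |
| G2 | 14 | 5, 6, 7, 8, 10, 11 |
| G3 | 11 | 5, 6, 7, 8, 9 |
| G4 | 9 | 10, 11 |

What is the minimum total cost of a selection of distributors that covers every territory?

G1, G3 together cover every territory (G1 ∪ G3 = {5, 6, 7, 8, 9, 10, 11}); total cost 7 + 11 = 18.
No covering selection has total cost below 18.

18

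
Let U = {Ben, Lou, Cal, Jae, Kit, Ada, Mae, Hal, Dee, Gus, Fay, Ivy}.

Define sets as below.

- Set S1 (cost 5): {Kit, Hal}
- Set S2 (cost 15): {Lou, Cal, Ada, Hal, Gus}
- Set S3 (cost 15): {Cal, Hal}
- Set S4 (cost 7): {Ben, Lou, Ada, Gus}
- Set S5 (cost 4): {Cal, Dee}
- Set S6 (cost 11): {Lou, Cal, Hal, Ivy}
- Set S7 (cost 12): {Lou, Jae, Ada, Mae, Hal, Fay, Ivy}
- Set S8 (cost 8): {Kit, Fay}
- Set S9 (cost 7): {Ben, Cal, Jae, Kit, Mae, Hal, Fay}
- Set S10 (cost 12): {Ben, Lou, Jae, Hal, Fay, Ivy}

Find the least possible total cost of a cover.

28

S1, S4, S5, S7 together cover every element (S1 ∪ S4 ∪ S5 ∪ S7 = {Ben, Lou, Cal, Jae, Kit, Ada, Mae, Hal, Dee, Gus, Fay, Ivy}); total cost 5 + 7 + 4 + 12 = 28.
The greedy pick S9, S4, S5, S6 costs 29; no covering selection beats 28.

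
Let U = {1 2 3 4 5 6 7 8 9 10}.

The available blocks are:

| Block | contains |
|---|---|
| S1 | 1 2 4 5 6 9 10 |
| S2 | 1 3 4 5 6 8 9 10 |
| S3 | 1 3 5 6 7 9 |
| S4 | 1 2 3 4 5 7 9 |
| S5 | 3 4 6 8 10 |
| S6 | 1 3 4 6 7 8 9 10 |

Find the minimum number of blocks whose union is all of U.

Take {S1, S6}. Their union is {1, 2, 3, 4, 5, 6, 7, 8, 9, 10}, which is all 10 items.
No single block has all 10 items (the largest, S2, has 8), so 2 is optimal.

2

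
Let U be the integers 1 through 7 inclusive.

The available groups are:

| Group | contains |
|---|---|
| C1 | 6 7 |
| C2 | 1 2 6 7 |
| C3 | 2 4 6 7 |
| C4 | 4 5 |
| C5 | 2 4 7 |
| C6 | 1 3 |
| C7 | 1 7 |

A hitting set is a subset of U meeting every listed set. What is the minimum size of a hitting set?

Take H = {1, 4, 7}. Each listed group contains at least one of these, so H is a hitting set of size 3.
The groups C1, C4, C6 are pairwise disjoint, so any hitting set needs a separate element for each — at least 3. Hence 3 is optimal.

3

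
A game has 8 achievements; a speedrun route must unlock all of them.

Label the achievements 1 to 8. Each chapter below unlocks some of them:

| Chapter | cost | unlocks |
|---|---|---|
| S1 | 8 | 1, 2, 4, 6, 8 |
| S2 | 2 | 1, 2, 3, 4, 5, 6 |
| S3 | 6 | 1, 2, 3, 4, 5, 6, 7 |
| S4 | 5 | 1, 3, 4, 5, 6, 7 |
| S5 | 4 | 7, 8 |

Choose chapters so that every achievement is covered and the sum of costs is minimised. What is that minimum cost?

S2, S5 together cover every achievement (S2 ∪ S5 = {1, 2, 3, 4, 5, 6, 7, 8}); total cost 2 + 4 = 6.
No covering selection has total cost below 6.

6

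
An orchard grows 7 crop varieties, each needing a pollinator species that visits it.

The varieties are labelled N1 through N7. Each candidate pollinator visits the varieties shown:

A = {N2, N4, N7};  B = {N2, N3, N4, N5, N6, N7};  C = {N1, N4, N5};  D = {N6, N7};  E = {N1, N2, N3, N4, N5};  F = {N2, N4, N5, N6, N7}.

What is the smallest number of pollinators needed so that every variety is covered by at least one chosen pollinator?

2

Take {B, C}. Their union is {N1, N2, N3, N4, N5, N6, N7}, which is all 7 varieties.
No single pollinator has all 7 varieties (the largest, B, has 6), so 2 is optimal.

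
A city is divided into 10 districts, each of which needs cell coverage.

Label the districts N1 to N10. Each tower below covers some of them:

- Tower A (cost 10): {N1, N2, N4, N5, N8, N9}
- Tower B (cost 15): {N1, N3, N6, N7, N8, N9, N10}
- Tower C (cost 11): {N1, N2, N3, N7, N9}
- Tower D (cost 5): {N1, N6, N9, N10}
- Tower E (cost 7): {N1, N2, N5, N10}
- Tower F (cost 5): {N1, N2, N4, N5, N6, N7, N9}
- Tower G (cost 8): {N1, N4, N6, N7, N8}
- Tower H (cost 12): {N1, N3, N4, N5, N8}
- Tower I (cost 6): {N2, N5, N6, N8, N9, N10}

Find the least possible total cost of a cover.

20

B, F together cover every district (B ∪ F = {N1, N2, N3, N4, N5, N6, N7, N8, N9, N10}); total cost 15 + 5 = 20.
The greedy pick F, I, C costs 22; no covering selection beats 20.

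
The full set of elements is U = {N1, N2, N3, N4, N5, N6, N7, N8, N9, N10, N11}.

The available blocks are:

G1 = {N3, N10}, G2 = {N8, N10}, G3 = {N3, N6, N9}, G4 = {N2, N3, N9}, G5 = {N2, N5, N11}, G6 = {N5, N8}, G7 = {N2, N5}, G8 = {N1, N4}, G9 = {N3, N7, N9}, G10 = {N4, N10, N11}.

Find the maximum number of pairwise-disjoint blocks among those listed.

G2, G5, G8, G9 are pairwise disjoint (G2={N8,N10}; G5={N2,N5,N11}; G8={N1,N4}; G9={N3,N7,N9}).
Every remaining block overlaps one of these, and no 5 of the listed blocks are pairwise disjoint, so 4 is the maximum.

4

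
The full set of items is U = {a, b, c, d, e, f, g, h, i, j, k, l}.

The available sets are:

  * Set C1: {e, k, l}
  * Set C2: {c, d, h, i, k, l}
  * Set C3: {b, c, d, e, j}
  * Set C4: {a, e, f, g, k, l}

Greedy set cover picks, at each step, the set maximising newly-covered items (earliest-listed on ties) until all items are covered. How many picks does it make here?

3

Greedy: pick C2 (covers 6 new) → pick C4 (covers 4 new) → pick C3 (covers 2 new). Total picks: 3.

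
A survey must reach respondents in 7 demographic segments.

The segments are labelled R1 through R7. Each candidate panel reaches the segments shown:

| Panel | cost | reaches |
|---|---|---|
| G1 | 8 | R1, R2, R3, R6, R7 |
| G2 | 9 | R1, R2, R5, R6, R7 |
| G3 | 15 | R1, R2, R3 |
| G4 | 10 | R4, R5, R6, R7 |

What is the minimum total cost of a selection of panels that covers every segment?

18

G1, G4 together cover every segment (G1 ∪ G4 = {R1, R2, R3, R4, R5, R6, R7}); total cost 8 + 10 = 18.
No covering selection has total cost below 18.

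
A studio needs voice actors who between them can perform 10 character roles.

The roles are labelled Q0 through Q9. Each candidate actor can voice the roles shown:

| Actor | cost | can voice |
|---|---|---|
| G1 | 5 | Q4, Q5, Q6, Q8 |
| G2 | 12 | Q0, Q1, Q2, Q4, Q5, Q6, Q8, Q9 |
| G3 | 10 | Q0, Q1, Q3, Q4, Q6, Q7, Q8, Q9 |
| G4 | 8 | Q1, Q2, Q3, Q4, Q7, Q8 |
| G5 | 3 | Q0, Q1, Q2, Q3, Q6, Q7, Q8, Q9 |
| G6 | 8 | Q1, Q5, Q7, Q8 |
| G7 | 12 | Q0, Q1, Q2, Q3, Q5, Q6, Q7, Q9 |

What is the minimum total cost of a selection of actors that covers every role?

G1, G5 together cover every role (G1 ∪ G5 = {Q0, Q1, Q2, Q3, Q4, Q5, Q6, Q7, Q8, Q9}); total cost 5 + 3 = 8.
No covering selection has total cost below 8.

8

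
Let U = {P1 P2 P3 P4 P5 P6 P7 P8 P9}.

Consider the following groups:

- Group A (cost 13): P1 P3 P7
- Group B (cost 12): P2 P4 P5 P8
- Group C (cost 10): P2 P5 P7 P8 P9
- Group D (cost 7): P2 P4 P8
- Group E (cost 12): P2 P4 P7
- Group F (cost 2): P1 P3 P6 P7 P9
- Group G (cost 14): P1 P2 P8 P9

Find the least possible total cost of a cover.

B, F together cover every item (B ∪ F = {P1, P2, P3, P4, P5, P6, P7, P8, P9}); total cost 12 + 2 = 14.
The greedy pick F, D, C costs 19; no covering selection beats 14.

14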